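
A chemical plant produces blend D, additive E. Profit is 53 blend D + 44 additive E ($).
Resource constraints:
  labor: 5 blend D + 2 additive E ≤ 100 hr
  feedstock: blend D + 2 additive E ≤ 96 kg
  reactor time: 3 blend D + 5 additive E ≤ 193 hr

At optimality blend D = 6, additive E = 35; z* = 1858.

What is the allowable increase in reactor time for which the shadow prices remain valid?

Binding constraints: labor, reactor time. The basis is B = [[5,2],[3,5]] with det 19.
Per unit increase in reactor time, x* moves by d = (-0.1053, 0.2632).
The basis stays optimal until feedstock becomes binding; allowable increase = 47.5 hr.

47.5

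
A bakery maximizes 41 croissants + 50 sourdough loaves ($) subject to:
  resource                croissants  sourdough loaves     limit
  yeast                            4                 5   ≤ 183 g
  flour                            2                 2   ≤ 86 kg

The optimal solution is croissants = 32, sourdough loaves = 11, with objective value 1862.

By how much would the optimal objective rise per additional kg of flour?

Check each constraint at x*: yeast 183/183 (tight); flour 86/86 (tight).
From A_Bᵀ y = c: 4·y_yeast + 2·y_flour = 41; 5·y_yeast + 2·y_flour = 50.
→ y_yeast = 9 and y_flour = 2.5.
Shadow price of flour = 2.5.

2.5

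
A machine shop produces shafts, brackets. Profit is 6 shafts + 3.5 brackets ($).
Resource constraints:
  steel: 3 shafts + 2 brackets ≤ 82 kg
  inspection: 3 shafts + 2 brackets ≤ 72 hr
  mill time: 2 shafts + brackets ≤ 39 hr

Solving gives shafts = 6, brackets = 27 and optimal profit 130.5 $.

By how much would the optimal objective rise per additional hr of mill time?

1.5

Binding: inspection and mill time. Non-binding: steel (10 unused).
By complementary slackness, y = 0 for the non-binding constraint.
From A_Bᵀ y = c: 3·y_inspection + 2·y_mill time = 6; 2·y_inspection + 1·y_mill time = 3.5.
This yields shadow prices y_inspection = 1, y_mill time = 1.5.
Shadow price of mill time = 1.5.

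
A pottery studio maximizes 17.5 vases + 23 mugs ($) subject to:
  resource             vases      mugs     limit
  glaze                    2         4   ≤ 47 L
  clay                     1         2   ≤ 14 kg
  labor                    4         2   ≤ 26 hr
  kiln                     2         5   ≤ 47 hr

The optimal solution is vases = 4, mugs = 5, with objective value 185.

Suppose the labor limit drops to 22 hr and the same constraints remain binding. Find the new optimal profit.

177

Binding: clay and labor. Non-binding: glaze (19 unused), kiln (14 unused).
By complementary slackness, y = 0 for the non-binding constraints.
From A_Bᵀ y = c: 1·y_clay + 4·y_labor = 17.5; 2·y_clay + 2·y_labor = 23.
This yields shadow prices y_clay = 9.5, y_labor = 2.
Δz = y_labor·Δb = 2 × (-4) = -8, so new z* = 185 − 8 = 177.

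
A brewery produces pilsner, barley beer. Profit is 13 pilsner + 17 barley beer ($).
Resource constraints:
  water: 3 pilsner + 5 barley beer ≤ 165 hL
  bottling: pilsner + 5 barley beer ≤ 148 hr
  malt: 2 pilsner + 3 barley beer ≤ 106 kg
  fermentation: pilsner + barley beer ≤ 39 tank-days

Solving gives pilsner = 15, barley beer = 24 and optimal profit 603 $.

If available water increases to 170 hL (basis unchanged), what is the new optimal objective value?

Check each constraint at x*: water 165/165 (tight); bottling 135/148 (slack 13); malt 102/106 (slack 4); fermentation 39/39 (tight).
Since bottling, malt are not tight, their duals are 0.
The binding rows give the dual system: 3·y_water + 1·y_fermentation = 13 and 5·y_water + 1·y_fermentation = 17.
→ y_water = 2 and y_fermentation = 7.
Δz = y_water·Δb = 2 × (5) = 10, so new z* = 603 + 10 = 613.

613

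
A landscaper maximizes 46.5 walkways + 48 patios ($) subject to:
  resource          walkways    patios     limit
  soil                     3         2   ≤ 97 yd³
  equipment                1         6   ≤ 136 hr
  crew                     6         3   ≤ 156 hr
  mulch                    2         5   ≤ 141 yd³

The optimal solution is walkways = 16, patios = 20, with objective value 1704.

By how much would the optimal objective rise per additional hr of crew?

At the optimum: soil uses 88 of 97 (slack = 9); equipment uses 136 of 136 (binding); crew uses 156 of 156 (binding); mulch uses 132 of 141 (slack = 9).
By complementary slackness, y = 0 for the non-binding constraints.
The binding rows give the dual system: 1·y_equipment + 6·y_crew = 46.5 and 6·y_equipment + 3·y_crew = 48.
Solving: y_equipment = 4.5, y_crew = 7.
Shadow price of crew = 7.

7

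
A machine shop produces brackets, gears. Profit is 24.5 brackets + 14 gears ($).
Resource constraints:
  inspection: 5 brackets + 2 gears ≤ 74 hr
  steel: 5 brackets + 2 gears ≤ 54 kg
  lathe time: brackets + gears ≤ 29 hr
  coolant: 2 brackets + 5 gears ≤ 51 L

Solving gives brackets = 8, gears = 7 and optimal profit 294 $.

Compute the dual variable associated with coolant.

1

At the optimum: inspection uses 54 of 74 (slack = 20); steel uses 54 of 54 (binding); lathe time uses 15 of 29 (slack = 14); coolant uses 51 of 51 (binding).
Slack constraints have shadow price 0 (complementary slackness).
From A_Bᵀ y = c: 5·y_steel + 2·y_coolant = 24.5; 2·y_steel + 5·y_coolant = 14.
This yields shadow prices y_steel = 4.5, y_coolant = 1.
Shadow price of coolant = 1.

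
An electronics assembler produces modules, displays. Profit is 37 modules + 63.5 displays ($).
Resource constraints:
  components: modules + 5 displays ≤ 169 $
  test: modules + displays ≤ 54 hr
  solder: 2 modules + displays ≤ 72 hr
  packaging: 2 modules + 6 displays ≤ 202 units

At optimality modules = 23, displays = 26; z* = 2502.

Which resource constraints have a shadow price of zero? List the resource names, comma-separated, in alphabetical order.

components, test

components: 153/169 (slack 16)
test: 49/54 (slack 5)
solder: 72/72 (binding)
packaging: 202/202 (binding)
By complementary slackness, a constraint with positive slack has shadow price 0 → components, test.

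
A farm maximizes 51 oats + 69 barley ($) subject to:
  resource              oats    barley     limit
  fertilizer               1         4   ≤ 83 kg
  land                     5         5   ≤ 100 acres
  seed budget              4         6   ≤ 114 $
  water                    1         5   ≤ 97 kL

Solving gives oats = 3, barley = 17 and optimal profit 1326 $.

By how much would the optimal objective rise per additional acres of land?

Check each constraint at x*: fertilizer 71/83 (slack 12); land 100/100 (tight); seed budget 114/114 (tight); water 88/97 (slack 9).
Slack constraints have shadow price 0 (complementary slackness).
The binding rows give the dual system: 5·y_land + 4·y_seed budget = 51 and 5·y_land + 6·y_seed budget = 69.
Solving: y_land = 3, y_seed budget = 9.
Shadow price of land = 3.

3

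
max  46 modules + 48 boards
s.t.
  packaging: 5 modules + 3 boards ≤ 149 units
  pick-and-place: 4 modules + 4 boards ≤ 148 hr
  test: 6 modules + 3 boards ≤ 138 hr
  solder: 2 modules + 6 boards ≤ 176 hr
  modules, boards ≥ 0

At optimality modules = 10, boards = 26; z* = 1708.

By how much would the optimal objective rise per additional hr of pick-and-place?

0

Binding: test and solder. Non-binding: packaging (21 unused), pick-and-place (4 unused).
Since packaging, pick-and-place are not tight, their duals are 0.
Dual feasibility on the basic columns requires 6·y_test + 2·y_solder = 46, 3·y_test + 6·y_solder = 48.
This yields shadow prices y_test = 6, y_solder = 5.
Shadow price of pick-and-place = 0.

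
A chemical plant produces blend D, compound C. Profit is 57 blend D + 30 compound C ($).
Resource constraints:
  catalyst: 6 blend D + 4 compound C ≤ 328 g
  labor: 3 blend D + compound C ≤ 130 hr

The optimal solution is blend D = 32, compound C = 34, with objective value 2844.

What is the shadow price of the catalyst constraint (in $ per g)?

Both catalyst and labor are binding at x*.
The binding rows give the dual system: 6·y_catalyst + 3·y_labor = 57 and 4·y_catalyst + 1·y_labor = 30.
This yields shadow prices y_catalyst = 5.5, y_labor = 8.
Shadow price of catalyst = 5.5.

5.5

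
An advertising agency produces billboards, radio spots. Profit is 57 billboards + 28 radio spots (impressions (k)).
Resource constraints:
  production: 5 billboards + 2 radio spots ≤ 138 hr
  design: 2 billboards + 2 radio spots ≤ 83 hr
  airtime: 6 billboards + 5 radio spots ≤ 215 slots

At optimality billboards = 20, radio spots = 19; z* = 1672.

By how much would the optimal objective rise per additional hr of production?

9

Check each constraint at x*: production 138/138 (tight); design 78/83 (slack 5); airtime 215/215 (tight).
Since design is not tight, its dual is 0.
The binding rows give the dual system: 5·y_production + 6·y_airtime = 57 and 2·y_production + 5·y_airtime = 28.
Solving: y_production = 9, y_airtime = 2.
Shadow price of production = 9.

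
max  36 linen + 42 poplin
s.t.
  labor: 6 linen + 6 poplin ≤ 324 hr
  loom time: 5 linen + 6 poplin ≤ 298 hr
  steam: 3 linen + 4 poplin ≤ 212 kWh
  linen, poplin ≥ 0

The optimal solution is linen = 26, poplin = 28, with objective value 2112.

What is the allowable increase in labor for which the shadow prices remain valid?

33.6

Binding constraints: labor, loom time. The basis is B = [[6,6],[5,6]] with det 6.
Per unit increase in labor, x* moves by d = (1, -0.8333).
The basis stays optimal until poplin reaches 0; allowable increase = 33.6 hr.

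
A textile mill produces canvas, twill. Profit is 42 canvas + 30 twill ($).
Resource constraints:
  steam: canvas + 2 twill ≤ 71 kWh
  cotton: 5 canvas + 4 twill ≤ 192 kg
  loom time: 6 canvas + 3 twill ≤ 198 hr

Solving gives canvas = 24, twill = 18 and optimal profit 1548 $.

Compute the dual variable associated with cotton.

6

At the optimum: steam uses 60 of 71 (slack = 11); cotton uses 192 of 192 (binding); loom time uses 198 of 198 (binding).
Slack constraints have shadow price 0 (complementary slackness).
Dual feasibility on the basic columns requires 5·y_cotton + 6·y_loom time = 42, 4·y_cotton + 3·y_loom time = 30.
This yields shadow prices y_cotton = 6, y_loom time = 2.
Shadow price of cotton = 6.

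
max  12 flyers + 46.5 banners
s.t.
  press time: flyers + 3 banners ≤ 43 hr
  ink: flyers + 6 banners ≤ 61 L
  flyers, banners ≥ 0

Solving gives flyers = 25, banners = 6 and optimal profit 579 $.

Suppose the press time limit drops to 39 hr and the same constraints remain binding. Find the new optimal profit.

Both press time and ink are binding at x*.
The binding rows give the dual system: 1·y_press time + 1·y_ink = 12 and 3·y_press time + 6·y_ink = 46.5.
Solving: y_press time = 8.5, y_ink = 3.5.
Δz = y_press time·Δb = 8.5 × (-4) = -34, so new z* = 579 − 34 = 545.

545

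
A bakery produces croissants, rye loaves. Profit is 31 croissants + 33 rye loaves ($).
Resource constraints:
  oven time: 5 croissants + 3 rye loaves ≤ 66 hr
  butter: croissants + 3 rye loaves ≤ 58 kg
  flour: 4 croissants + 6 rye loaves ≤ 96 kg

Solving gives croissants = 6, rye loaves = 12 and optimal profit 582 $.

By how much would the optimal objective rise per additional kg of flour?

Check each constraint at x*: oven time 66/66 (tight); butter 42/58 (slack 16); flour 96/96 (tight).
By complementary slackness, y = 0 for the non-binding constraint.
Dual feasibility on the basic columns requires 5·y_oven time + 4·y_flour = 31, 3·y_oven time + 6·y_flour = 33.
Solving: y_oven time = 3, y_flour = 4.
Shadow price of flour = 4.

4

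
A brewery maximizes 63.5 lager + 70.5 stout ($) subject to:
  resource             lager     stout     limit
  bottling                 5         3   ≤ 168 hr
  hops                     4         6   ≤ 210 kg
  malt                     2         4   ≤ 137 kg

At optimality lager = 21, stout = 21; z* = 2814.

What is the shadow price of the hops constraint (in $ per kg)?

9

At the optimum: bottling uses 168 of 168 (binding); hops uses 210 of 210 (binding); malt uses 126 of 137 (slack = 11).
By complementary slackness, y = 0 for the non-binding constraint.
From A_Bᵀ y = c: 5·y_bottling + 4·y_hops = 63.5; 3·y_bottling + 6·y_hops = 70.5.
→ y_bottling = 5.5 and y_hops = 9.
Shadow price of hops = 9.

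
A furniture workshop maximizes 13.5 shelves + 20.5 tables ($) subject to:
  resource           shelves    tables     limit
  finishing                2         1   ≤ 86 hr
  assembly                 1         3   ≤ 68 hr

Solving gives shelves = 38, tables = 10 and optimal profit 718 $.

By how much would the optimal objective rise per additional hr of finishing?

Both finishing and assembly are binding at x*.
From A_Bᵀ y = c: 2·y_finishing + 1·y_assembly = 13.5; 1·y_finishing + 3·y_assembly = 20.5.
→ y_finishing = 4 and y_assembly = 5.5.
Shadow price of finishing = 4.

4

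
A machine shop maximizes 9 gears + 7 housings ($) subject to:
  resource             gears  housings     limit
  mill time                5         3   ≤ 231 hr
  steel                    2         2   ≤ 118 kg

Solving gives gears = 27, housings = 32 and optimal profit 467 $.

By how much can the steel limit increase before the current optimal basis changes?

Binding constraints: mill time, steel. The basis is B = [[5,3],[2,2]] with det 4.
Per unit increase in steel, x* moves by d = (-0.75, 1.25).
The basis stays optimal until gears reaches 0; allowable increase = 36 kg.

36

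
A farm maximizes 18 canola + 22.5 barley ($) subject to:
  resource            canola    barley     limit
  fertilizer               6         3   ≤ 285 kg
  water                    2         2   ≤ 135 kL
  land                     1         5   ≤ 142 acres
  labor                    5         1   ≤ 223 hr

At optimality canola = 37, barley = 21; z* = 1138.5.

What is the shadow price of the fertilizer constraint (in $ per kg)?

2.5

Binding: fertilizer and land. Non-binding: water (19 unused), labor (17 unused).
Slack constraints have shadow price 0 (complementary slackness).
The binding rows give the dual system: 6·y_fertilizer + 1·y_land = 18 and 3·y_fertilizer + 5·y_land = 22.5.
→ y_fertilizer = 2.5 and y_land = 3.
Shadow price of fertilizer = 2.5.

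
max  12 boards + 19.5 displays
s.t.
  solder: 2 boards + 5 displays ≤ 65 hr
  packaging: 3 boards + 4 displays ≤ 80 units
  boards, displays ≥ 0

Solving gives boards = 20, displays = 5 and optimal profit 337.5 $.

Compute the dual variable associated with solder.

Both solder and packaging are binding at x*.
From A_Bᵀ y = c: 2·y_solder + 3·y_packaging = 12; 5·y_solder + 4·y_packaging = 19.5.
→ y_solder = 1.5 and y_packaging = 3.
Shadow price of solder = 1.5.

1.5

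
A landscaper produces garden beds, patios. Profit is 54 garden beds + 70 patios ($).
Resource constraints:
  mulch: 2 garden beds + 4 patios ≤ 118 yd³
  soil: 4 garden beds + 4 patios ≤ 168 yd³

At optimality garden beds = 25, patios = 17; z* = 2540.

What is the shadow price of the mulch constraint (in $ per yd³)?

8

At the optimum: mulch uses 118 of 118 (binding); soil uses 168 of 168 (binding).
The binding rows give the dual system: 2·y_mulch + 4·y_soil = 54 and 4·y_mulch + 4·y_soil = 70.
Solving: y_mulch = 8, y_soil = 9.5.
Shadow price of mulch = 8.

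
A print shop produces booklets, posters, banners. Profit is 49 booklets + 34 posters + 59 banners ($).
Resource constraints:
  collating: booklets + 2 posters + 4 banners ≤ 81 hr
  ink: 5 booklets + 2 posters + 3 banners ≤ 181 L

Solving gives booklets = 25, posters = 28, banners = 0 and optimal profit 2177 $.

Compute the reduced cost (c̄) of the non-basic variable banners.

-1

At the optimum: collating uses 81 of 81 (binding); ink uses 181 of 181 (binding).
The binding rows give the dual system: 1·y_collating + 5·y_ink = 49 and 2·y_collating + 2·y_ink = 34.
Solving: y_collating = 9, y_ink = 8.
Reduced cost of banners: c₃ − yᵀa₃ = 59 − (9·4 + 8·3) = 59 − 60 = -1.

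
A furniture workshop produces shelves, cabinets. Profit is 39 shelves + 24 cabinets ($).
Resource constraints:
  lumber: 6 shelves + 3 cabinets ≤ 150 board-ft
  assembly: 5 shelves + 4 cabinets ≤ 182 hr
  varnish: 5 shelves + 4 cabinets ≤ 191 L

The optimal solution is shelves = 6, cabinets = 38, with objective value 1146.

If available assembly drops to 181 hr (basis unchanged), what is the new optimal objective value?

1143

Binding: lumber and assembly. Non-binding: varnish (9 unused).
Since varnish is not tight, its dual is 0.
Dual feasibility on the basic columns requires 6·y_lumber + 5·y_assembly = 39, 3·y_lumber + 4·y_assembly = 24.
→ y_lumber = 4 and y_assembly = 3.
Δz = y_assembly·Δb = 3 × (-1) = -3, so new z* = 1146 − 3 = 1143.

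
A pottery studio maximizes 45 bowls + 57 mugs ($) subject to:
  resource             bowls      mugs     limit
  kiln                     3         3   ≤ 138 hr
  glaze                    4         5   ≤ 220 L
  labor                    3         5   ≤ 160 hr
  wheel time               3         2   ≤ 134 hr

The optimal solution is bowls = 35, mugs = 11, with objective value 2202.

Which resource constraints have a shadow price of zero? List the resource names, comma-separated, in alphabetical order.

glaze, wheel time

kiln: 138/138 (binding)
glaze: 195/220 (slack 25)
labor: 160/160 (binding)
wheel time: 127/134 (slack 7)
By complementary slackness, a constraint with positive slack has shadow price 0 → glaze, wheel time.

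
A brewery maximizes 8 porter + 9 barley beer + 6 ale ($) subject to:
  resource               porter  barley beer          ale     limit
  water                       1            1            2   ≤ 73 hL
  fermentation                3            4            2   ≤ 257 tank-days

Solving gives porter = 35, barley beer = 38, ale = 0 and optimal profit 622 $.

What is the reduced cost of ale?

-6

At the optimum: water uses 73 of 73 (binding); fermentation uses 257 of 257 (binding).
Dual feasibility on the basic columns requires 1·y_water + 3·y_fermentation = 8, 1·y_water + 4·y_fermentation = 9.
This yields shadow prices y_water = 5, y_fermentation = 1.
Reduced cost of ale: c₃ − yᵀa₃ = 6 − (5·2 + 1·2) = 6 − 12 = -6.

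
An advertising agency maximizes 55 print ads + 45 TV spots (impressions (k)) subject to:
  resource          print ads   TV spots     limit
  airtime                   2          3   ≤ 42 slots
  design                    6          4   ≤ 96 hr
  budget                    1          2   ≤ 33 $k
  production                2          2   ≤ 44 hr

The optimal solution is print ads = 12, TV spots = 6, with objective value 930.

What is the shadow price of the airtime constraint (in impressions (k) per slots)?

5

At the optimum: airtime uses 42 of 42 (binding); design uses 96 of 96 (binding); budget uses 24 of 33 (slack = 9); production uses 36 of 44 (slack = 8).
Since budget, production are not tight, their duals are 0.
The binding rows give the dual system: 2·y_airtime + 6·y_design = 55 and 3·y_airtime + 4·y_design = 45.
→ y_airtime = 5 and y_design = 7.5.
Shadow price of airtime = 5.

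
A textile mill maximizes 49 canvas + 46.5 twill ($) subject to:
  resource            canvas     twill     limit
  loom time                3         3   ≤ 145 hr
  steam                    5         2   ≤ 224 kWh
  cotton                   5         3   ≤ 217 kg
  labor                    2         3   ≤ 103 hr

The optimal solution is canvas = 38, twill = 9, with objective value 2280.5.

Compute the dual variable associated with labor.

Check each constraint at x*: loom time 141/145 (slack 4); steam 208/224 (slack 16); cotton 217/217 (tight); labor 103/103 (tight).
Since loom time, steam are not tight, their duals are 0.
Dual feasibility on the basic columns requires 5·y_cotton + 2·y_labor = 49, 3·y_cotton + 3·y_labor = 46.5.
Solving: y_cotton = 6, y_labor = 9.5.
Shadow price of labor = 9.5.

9.5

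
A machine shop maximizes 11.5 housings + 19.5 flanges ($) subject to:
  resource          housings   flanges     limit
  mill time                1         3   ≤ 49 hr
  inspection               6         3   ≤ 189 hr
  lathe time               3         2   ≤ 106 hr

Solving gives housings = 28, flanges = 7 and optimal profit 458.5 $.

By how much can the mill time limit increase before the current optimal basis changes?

40

Binding constraints: mill time, inspection. The basis is B = [[1,3],[6,3]] with det -15.
Per unit increase in mill time, x* moves by d = (-0.2, 0.4).
The basis stays optimal until lathe time becomes binding; allowable increase = 40 hr.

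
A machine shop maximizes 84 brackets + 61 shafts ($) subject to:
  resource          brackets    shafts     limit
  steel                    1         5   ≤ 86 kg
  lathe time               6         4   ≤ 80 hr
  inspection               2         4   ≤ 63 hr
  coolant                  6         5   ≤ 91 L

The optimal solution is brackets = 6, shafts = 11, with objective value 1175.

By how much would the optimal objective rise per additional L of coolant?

5

At the optimum: steel uses 61 of 86 (slack = 25); lathe time uses 80 of 80 (binding); inspection uses 56 of 63 (slack = 7); coolant uses 91 of 91 (binding).
By complementary slackness, y = 0 for the non-binding constraints.
The binding rows give the dual system: 6·y_lathe time + 6·y_coolant = 84 and 4·y_lathe time + 5·y_coolant = 61.
Solving: y_lathe time = 9, y_coolant = 5.
Shadow price of coolant = 5.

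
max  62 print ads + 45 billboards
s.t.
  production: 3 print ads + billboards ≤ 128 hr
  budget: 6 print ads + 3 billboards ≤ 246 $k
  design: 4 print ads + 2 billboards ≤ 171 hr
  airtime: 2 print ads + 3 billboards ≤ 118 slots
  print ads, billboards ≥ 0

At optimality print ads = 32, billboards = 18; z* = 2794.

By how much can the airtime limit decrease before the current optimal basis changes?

36

Binding constraints: budget, airtime. The basis is B = [[6,3],[2,3]] with det 12.
Per unit decrease in airtime, x* moves by d = (0.25, -0.5).
The basis stays optimal until billboards reaches 0; allowable decrease = 36 slots.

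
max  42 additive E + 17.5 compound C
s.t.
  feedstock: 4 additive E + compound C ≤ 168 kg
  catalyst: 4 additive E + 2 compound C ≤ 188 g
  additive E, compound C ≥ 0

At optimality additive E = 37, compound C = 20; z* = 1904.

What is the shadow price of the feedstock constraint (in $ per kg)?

Both feedstock and catalyst are binding at x*.
The binding rows give the dual system: 4·y_feedstock + 4·y_catalyst = 42 and 1·y_feedstock + 2·y_catalyst = 17.5.
This yields shadow prices y_feedstock = 3.5, y_catalyst = 7.
Shadow price of feedstock = 3.5.

3.5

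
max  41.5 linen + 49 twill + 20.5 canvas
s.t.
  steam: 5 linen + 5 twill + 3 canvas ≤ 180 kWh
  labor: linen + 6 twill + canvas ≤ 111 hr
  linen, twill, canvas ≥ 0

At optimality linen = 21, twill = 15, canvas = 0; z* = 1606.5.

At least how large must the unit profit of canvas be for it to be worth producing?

At the optimum: steam uses 180 of 180 (binding); labor uses 111 of 111 (binding).
Dual feasibility on the basic columns requires 5·y_steam + 1·y_labor = 41.5, 5·y_steam + 6·y_labor = 49.
Solving: y_steam = 8, y_labor = 1.5.
canvas enters the basis when its profit ≥ yᵀa₃ = 8·3 + 1.5·1 = 25.5.

25.5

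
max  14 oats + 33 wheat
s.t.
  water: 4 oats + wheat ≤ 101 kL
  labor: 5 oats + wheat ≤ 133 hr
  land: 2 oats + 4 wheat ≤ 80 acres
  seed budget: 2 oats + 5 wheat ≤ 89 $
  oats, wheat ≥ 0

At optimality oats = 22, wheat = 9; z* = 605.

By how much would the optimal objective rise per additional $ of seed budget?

5

Binding: land and seed budget. Non-binding: water (4 unused), labor (14 unused).
By complementary slackness, y = 0 for the non-binding constraints.
Dual feasibility on the basic columns requires 2·y_land + 2·y_seed budget = 14, 4·y_land + 5·y_seed budget = 33.
This yields shadow prices y_land = 2, y_seed budget = 5.
Shadow price of seed budget = 5.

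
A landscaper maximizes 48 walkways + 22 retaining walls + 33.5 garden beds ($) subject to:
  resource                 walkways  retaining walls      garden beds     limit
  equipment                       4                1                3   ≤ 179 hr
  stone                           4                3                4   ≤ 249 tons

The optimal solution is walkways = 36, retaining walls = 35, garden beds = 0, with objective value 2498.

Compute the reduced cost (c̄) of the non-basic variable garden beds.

Check each constraint at x*: equipment 179/179 (tight); stone 249/249 (tight).
The binding rows give the dual system: 4·y_equipment + 4·y_stone = 48 and 1·y_equipment + 3·y_stone = 22.
→ y_equipment = 7 and y_stone = 5.
Reduced cost of garden beds: c₃ − yᵀa₃ = 33.5 − (7·3 + 5·4) = 33.5 − 41 = -7.5.

-7.5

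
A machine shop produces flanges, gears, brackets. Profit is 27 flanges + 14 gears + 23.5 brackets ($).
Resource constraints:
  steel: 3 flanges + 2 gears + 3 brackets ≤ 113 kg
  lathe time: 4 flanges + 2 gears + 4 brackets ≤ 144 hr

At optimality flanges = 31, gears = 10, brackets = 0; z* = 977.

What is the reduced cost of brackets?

Both steel and lathe time are binding at x*.
From A_Bᵀ y = c: 3·y_steel + 4·y_lathe time = 27; 2·y_steel + 2·y_lathe time = 14.
Solving: y_steel = 1, y_lathe time = 6.
Reduced cost of brackets: c₃ − yᵀa₃ = 23.5 − (1·3 + 6·4) = 23.5 − 27 = -3.5.

-3.5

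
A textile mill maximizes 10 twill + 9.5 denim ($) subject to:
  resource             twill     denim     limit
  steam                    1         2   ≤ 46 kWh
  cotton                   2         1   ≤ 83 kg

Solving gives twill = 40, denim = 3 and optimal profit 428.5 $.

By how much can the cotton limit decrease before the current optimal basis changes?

60

Binding constraints: steam, cotton. The basis is B = [[1,2],[2,1]] with det -3.
Per unit decrease in cotton, x* moves by d = (-0.6667, 0.3333).
The basis stays optimal until twill reaches 0; allowable decrease = 60 kg.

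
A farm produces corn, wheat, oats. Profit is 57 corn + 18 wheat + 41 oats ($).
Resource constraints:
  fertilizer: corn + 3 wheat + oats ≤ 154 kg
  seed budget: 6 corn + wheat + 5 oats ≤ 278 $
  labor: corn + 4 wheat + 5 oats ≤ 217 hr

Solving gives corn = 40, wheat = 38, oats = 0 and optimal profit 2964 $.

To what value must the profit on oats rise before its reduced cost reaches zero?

Check each constraint at x*: fertilizer 154/154 (tight); seed budget 278/278 (tight); labor 192/217 (slack 25).
Since labor is not tight, its dual is 0.
The binding rows give the dual system: 1·y_fertilizer + 6·y_seed budget = 57 and 3·y_fertilizer + 1·y_seed budget = 18.
→ y_fertilizer = 3 and y_seed budget = 9.
oats enters the basis when its profit ≥ yᵀa₃ = 3·1 + 9·5 = 48.

48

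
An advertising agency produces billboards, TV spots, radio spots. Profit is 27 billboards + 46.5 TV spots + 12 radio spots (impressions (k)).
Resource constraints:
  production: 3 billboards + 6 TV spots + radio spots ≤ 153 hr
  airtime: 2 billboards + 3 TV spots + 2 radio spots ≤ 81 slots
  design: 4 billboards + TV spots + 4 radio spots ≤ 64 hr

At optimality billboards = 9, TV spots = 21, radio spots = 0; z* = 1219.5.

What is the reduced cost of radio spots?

Check each constraint at x*: production 153/153 (tight); airtime 81/81 (tight); design 57/64 (slack 7).
Slack constraints have shadow price 0 (complementary slackness).
The binding rows give the dual system: 3·y_production + 2·y_airtime = 27 and 6·y_production + 3·y_airtime = 46.5.
→ y_production = 4 and y_airtime = 7.5.
Reduced cost of radio spots: c₃ − yᵀa₃ = 12 − (4·1 + 7.5·2) = 12 − 19 = -7.

-7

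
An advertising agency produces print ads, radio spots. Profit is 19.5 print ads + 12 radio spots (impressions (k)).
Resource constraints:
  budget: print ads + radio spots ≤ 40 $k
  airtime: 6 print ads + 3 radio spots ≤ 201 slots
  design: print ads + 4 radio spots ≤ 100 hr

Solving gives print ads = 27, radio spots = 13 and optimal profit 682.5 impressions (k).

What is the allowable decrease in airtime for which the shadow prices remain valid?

21

Binding constraints: budget, airtime. The basis is B = [[1,1],[6,3]] with det -3.
Per unit decrease in airtime, x* moves by d = (-0.3333, 0.3333).
The basis stays optimal until design becomes binding; allowable decrease = 21 slots.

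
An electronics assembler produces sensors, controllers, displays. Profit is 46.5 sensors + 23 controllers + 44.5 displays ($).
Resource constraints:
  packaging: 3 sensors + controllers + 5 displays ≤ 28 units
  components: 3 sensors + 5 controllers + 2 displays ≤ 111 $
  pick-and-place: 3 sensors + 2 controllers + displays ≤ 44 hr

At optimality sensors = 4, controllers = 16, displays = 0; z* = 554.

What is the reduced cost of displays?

-3

Check each constraint at x*: packaging 28/28 (tight); components 92/111 (slack 19); pick-and-place 44/44 (tight).
Since components is not tight, its dual is 0.
Dual feasibility on the basic columns requires 3·y_packaging + 3·y_pick-and-place = 46.5, 1·y_packaging + 2·y_pick-and-place = 23.
→ y_packaging = 8 and y_pick-and-place = 7.5.
Reduced cost of displays: c₃ − yᵀa₃ = 44.5 − (8·5 + 7.5·1) = 44.5 − 47.5 = -3.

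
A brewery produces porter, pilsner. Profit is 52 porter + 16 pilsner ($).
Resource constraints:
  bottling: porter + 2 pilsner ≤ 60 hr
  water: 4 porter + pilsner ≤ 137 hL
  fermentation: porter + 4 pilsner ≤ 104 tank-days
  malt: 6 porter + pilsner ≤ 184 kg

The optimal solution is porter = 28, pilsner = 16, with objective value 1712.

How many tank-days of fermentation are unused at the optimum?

fermentation used = 1·28 + 4·16 = 92; slack = 104 − 92 = 12.

12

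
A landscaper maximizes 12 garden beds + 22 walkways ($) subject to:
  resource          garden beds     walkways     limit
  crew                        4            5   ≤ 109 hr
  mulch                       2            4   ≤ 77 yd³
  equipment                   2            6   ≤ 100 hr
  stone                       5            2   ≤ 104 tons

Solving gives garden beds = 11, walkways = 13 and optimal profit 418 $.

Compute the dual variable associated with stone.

At the optimum: crew uses 109 of 109 (binding); mulch uses 74 of 77 (slack = 3); equipment uses 100 of 100 (binding); stone uses 81 of 104 (slack = 23).
Slack constraints have shadow price 0 (complementary slackness).
The binding rows give the dual system: 4·y_crew + 2·y_equipment = 12 and 5·y_crew + 6·y_equipment = 22.
Solving: y_crew = 2, y_equipment = 2.
Shadow price of stone = 0.

0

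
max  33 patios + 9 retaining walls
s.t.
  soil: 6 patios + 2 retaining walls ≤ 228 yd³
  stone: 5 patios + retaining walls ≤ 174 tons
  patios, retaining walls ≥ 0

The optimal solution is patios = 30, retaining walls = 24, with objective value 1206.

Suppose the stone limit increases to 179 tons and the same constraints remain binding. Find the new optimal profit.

1221

At the optimum: soil uses 228 of 228 (binding); stone uses 174 of 174 (binding).
Dual feasibility on the basic columns requires 6·y_soil + 5·y_stone = 33, 2·y_soil + 1·y_stone = 9.
This yields shadow prices y_soil = 3, y_stone = 3.
Δz = y_stone·Δb = 3 × (5) = 15, so new z* = 1206 + 15 = 1221.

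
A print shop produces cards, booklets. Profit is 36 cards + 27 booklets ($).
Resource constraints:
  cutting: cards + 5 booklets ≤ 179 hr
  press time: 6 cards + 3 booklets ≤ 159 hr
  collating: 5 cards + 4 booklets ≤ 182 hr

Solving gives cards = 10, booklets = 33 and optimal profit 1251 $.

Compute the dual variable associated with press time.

Binding: press time and collating. Non-binding: cutting (4 unused).
Since cutting is not tight, its dual is 0.
The binding rows give the dual system: 6·y_press time + 5·y_collating = 36 and 3·y_press time + 4·y_collating = 27.
→ y_press time = 1 and y_collating = 6.
Shadow price of press time = 1.

1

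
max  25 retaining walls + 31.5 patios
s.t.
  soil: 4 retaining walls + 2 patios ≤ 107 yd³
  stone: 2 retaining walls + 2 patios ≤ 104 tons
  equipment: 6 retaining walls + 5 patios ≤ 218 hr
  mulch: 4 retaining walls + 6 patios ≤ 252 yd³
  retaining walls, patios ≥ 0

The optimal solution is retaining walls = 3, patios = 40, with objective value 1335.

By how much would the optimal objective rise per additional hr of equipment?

1.5

Binding: equipment and mulch. Non-binding: soil (15 unused), stone (18 unused).
By complementary slackness, y = 0 for the non-binding constraints.
From A_Bᵀ y = c: 6·y_equipment + 4·y_mulch = 25; 5·y_equipment + 6·y_mulch = 31.5.
Solving: y_equipment = 1.5, y_mulch = 4.
Shadow price of equipment = 1.5.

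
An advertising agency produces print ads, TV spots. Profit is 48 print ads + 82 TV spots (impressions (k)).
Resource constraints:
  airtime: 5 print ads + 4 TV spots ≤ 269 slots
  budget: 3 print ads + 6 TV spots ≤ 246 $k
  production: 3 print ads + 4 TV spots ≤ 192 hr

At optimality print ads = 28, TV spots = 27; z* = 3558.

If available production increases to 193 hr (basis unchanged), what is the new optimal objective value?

3565

Binding: budget and production. Non-binding: airtime (21 unused).
Slack constraints have shadow price 0 (complementary slackness).
Dual feasibility on the basic columns requires 3·y_budget + 3·y_production = 48, 6·y_budget + 4·y_production = 82.
→ y_budget = 9 and y_production = 7.
Δz = y_production·Δb = 7 × (1) = 7, so new z* = 3558 + 7 = 3565.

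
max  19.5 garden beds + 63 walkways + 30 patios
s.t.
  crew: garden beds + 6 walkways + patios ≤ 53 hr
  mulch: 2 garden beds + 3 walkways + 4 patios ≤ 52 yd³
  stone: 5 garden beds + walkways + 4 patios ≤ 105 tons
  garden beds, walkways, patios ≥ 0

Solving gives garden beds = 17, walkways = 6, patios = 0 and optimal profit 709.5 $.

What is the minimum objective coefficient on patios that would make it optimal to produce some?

Binding: crew and mulch. Non-binding: stone (14 unused).
Since stone is not tight, its dual is 0.
From A_Bᵀ y = c: 1·y_crew + 2·y_mulch = 19.5; 6·y_crew + 3·y_mulch = 63.
This yields shadow prices y_crew = 7.5, y_mulch = 6.
patios enters the basis when its profit ≥ yᵀa₃ = 7.5·1 + 6·4 = 31.5.

31.5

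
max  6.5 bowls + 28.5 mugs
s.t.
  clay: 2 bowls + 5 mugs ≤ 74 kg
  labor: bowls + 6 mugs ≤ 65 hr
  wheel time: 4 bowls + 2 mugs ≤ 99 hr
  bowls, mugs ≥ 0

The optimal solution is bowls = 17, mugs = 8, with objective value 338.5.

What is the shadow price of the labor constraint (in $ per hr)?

Binding: clay and labor. Non-binding: wheel time (15 unused).
Since wheel time is not tight, its dual is 0.
Dual feasibility on the basic columns requires 2·y_clay + 1·y_labor = 6.5, 5·y_clay + 6·y_labor = 28.5.
This yields shadow prices y_clay = 1.5, y_labor = 3.5.
Shadow price of labor = 3.5.

3.5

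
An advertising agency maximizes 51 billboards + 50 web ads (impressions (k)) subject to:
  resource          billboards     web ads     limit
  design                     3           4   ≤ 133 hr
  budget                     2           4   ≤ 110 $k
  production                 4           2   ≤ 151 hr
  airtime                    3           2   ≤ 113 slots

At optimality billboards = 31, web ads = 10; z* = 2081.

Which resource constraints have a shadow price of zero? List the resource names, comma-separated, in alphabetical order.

design: 133/133 (binding)
budget: 102/110 (slack 8)
production: 144/151 (slack 7)
airtime: 113/113 (binding)
By complementary slackness, a constraint with positive slack has shadow price 0 → budget, production.

budget, production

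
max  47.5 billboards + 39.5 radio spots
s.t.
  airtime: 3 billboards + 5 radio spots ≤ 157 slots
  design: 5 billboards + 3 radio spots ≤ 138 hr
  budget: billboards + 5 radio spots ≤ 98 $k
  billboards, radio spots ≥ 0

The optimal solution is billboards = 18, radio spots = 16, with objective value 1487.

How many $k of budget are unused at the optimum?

budget used = 1·18 + 5·16 = 98; slack = 98 − 98 = 0.

0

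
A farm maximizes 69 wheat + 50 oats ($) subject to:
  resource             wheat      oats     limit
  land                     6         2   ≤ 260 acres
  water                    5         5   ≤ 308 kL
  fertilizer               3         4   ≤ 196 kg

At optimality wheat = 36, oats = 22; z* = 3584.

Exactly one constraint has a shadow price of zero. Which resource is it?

land: 260/260 (binding)
water: 290/308 (slack 18)
fertilizer: 196/196 (binding)
By complementary slackness, a constraint with positive slack has shadow price 0 → water.

water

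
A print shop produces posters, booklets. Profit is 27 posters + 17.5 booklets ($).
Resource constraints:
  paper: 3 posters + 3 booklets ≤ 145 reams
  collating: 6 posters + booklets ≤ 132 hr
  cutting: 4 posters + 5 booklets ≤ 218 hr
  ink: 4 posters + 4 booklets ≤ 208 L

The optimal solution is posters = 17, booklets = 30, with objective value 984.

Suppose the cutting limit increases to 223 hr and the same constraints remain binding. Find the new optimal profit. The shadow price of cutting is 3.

999

Δb = 5, so new z* = 984 + (3)·(5) = 984 + 15 = 999.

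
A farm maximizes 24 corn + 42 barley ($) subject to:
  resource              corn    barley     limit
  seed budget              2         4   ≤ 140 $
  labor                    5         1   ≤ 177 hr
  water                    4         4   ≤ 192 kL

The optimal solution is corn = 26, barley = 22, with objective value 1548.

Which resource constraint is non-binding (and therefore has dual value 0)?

labor

seed budget: 140/140 (binding)
labor: 152/177 (slack 25)
water: 192/192 (binding)
By complementary slackness, a constraint with positive slack has shadow price 0 → labor.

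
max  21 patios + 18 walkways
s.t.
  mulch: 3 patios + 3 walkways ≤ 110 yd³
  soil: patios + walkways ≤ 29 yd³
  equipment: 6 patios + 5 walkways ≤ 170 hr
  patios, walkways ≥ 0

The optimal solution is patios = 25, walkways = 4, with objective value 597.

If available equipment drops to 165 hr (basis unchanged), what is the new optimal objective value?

582

Binding: soil and equipment. Non-binding: mulch (23 unused).
Slack constraints have shadow price 0 (complementary slackness).
The binding rows give the dual system: 1·y_soil + 6·y_equipment = 21 and 1·y_soil + 5·y_equipment = 18.
This yields shadow prices y_soil = 3, y_equipment = 3.
Δz = y_equipment·Δb = 3 × (-5) = -15, so new z* = 597 − 15 = 582.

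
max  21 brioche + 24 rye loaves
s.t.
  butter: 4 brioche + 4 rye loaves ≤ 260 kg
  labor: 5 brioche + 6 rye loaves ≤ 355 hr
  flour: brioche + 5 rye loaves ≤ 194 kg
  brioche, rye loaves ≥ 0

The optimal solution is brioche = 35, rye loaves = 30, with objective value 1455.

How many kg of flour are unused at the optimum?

flour used = 1·35 + 5·30 = 185; slack = 194 − 185 = 9.

9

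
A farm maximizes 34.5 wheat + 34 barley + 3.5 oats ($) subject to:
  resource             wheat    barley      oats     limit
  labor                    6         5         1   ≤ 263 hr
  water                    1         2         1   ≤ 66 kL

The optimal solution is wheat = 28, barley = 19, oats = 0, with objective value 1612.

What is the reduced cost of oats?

Check each constraint at x*: labor 263/263 (tight); water 66/66 (tight).
The binding rows give the dual system: 6·y_labor + 1·y_water = 34.5 and 5·y_labor + 2·y_water = 34.
→ y_labor = 5 and y_water = 4.5.
Reduced cost of oats: c₃ − yᵀa₃ = 3.5 − (5·1 + 4.5·1) = 3.5 − 9.5 = -6.

-6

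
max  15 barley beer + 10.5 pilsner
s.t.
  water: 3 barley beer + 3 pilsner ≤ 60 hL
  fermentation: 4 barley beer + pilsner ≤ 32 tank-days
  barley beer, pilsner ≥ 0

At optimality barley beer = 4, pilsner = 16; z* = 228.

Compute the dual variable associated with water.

3

At the optimum: water uses 60 of 60 (binding); fermentation uses 32 of 32 (binding).
Dual feasibility on the basic columns requires 3·y_water + 4·y_fermentation = 15, 3·y_water + 1·y_fermentation = 10.5.
→ y_water = 3 and y_fermentation = 1.5.
Shadow price of water = 3.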